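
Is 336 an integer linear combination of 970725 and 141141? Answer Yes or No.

By Bézout, 970725u − 141141v = 336 has integer solutions iff gcd(970725, 141141) | 336.
Euclid: 970725 = 6·141141 + 123879; 141141 = 1·123879 + 17262; 123879 = 7·17262 + 3045; 17262 = 5·3045 + 2037; 3045 = 1·2037 + 1008; 2037 = 2·1008 + 21; 1008 = 48·21 + 0. gcd = 21; 336 mod 21 = 0. Yes.

Yes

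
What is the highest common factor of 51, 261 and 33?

51 = 3 · 17; 261 = 3² · 29; 33 = 3 · 11
gcd takes min exponent of each prime: 3 = 3

3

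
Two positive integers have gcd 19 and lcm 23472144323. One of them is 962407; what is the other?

Using ab = gcd(a,b)·lcm(a,b) = 19·23472144323 = 445970742137, we get b = 445970742137/962407 = 463391.

463391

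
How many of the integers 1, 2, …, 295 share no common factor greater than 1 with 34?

139

34 = 2·17. Inclusion–exclusion on these primes:
295 − ⌊295/2⌋ − ⌊295/17⌋ + ⌊295/34⌋ = 139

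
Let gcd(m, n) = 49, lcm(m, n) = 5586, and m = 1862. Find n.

m·n = gcd·lcm = 49·5586 = 273714, so n = 273714/1862 = 147.

147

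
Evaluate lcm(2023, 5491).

38437

2023 = 7 · 17²; 5491 = 17² · 19
max exponents: 7 · 17² · 19 = 38437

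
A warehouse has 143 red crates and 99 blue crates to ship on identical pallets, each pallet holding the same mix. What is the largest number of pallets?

Euclid: 143 = 1·99 + 44; 99 = 2·44 + 11; 44 = 4·11 + 0. Last nonzero remainder: 11.

11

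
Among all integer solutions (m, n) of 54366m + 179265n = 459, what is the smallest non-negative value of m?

Euclid: 179265 = 3·54366 + 16167; 54366 = 3·16167 + 5865; 16167 = 2·5865 + 4437; 5865 = 1·4437 + 1428; 4437 = 3·1428 + 153; 1428 = 9·153 + 51; 153 = 3·51 + 0 → gcd = 51; 459 = 51·9.
Back-substitution yields 54366·(1131) + 179265·(-343) = 51, so one solution is m = 1131·9 = 10179, n = -343·9 = -3087.
Solutions in m differ by 179265/51 = 3515; the one in [0, 3515) is 10179 mod 3515 = 3149.

3149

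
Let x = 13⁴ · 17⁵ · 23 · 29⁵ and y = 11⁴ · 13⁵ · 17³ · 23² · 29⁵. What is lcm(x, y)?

max exponent per prime: 11⁴ · 13⁵ · 17⁵ · 23² · 29⁵ = 83748641419410866483088361

83748641419410866483088361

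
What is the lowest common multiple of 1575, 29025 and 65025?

58717575

lcm(1575, 29025) = 1575·29025/gcd = 45714375/225 = 203175
lcm(203175, 65025) = 203175·65025/gcd = 13211454375/225 = 58717575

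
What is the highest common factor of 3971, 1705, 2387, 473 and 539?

11

gcd(3971, 1705): 3971 = 2·1705 + 561; 1705 = 3·561 + 22; 561 = 25·22 + 11; 22 = 2·11 + 0 → 11
gcd(11, 2387): 2387 = 217·11 + 0 → 11
gcd(11, 473): 473 = 43·11 + 0 → 11
gcd(11, 539): 539 = 49·11 + 0 → 11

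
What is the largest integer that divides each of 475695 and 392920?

55

Euclid: 475695 = 1·392920 + 82775; 392920 = 4·82775 + 61820; 82775 = 1·61820 + 20955; 61820 = 2·20955 + 19910; 20955 = 1·19910 + 1045; 19910 = 19·1045 + 55; 1045 = 19·55 + 0. Last nonzero remainder: 55.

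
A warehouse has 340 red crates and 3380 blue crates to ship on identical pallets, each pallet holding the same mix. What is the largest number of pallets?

20

340 = 2² · 5 · 17
3380 = 2² · 5 · 13²
Common: 2² · 5 = 20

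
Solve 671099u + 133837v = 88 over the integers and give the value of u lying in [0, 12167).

Euclid: 671099 = 5·133837 + 1914; 133837 = 69·1914 + 1771; 1914 = 1·1771 + 143; 1771 = 12·143 + 55; 143 = 2·55 + 33; 55 = 1·33 + 22; 33 = 1·22 + 11; 22 = 2·11 + 0 → gcd = 11; 88 = 11·8.
Back-substitution yields 671099·(4685) + 133837·(-23492) = 11, so one solution is u = 4685·8 = 37480, v = -23492·8 = -187936.
Solutions in u differ by 133837/11 = 12167; the one in [0, 12167) is 37480 mod 12167 = 979.

979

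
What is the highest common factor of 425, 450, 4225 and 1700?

25

gcd(425, 450): 450 = 1·425 + 25; 425 = 17·25 + 0 → 25
gcd(25, 4225): 4225 = 169·25 + 0 → 25
gcd(25, 1700): 1700 = 68·25 + 0 → 25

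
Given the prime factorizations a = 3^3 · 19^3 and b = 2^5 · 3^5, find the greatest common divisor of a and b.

27

min exponent per shared prime: 3^3 = 27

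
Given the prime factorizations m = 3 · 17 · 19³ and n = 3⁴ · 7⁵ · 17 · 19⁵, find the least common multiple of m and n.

57304950944661

max exponent per prime: 3⁴ · 7⁵ · 17 · 19⁵ = 57304950944661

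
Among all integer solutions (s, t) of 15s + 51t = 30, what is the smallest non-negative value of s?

2

Reduce mod 51: 15s ≡ 30 (mod 51). With g = gcd(15, 51) = 3 dividing 30, divide through: 5s ≡ 10 (mod 17).
Since gcd(5, 17) = 1, s ≡ 10·(5)⁻¹ ≡ 2 (mod 17). Smallest non-negative: 2.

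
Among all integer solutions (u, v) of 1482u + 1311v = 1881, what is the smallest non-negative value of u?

gcd(1482, 1311) = 57 (Euclid: 1482 = 1·1311 + 171; 1311 = 7·171 + 114; 171 = 1·114 + 57; 114 = 2·57 + 0), and 57 | 1881.
Extended Euclid: 1482·(8) + 1311·(-9) = 57. Scale by 33: u₀ = 264.
General solution u = u₀ + 23t; reducing mod 23 gives u = 11 (and v = -11).

11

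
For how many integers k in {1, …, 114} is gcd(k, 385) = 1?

72

Prime factors of 385: 5, 7, 11. Count integers ≤ 114 divisible by none of them.
By inclusion–exclusion: 114 − ⌊114/5⌋ − ⌊114/7⌋ − ⌊114/11⌋ + ⌊114/35⌋ + ⌊114/55⌋ + ⌊114/77⌋ − ⌊114/385⌋ = 72.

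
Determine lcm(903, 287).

37023

903 = 3 · 7 · 43; 287 = 7 · 41
max exponents: 3 · 7 · 41 · 43 = 37023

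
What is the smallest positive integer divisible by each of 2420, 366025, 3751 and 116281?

1407000100

lcm(2420, 366025) = 2420·366025/gcd = 885780500/605 = 1464100
lcm(1464100, 3751) = 1464100·3751/gcd = 5491839100/121 = 45387100
lcm(45387100, 116281) = 45387100·116281/gcd = 5277657375100/3751 = 1407000100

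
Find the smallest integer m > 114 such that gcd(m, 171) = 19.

133

171 = 19·9. Any m with gcd(m, 171) = 19 is a multiple of 19, say 19s, with s coprime to 9.
Need s > 114/19, so s ≥ 7. First s ≥ 7 with gcd(s, 9) = 1 is s = 7. Thus m = 19·7 = 133.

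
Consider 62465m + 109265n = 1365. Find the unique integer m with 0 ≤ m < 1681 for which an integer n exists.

gcd(62465, 109265) = 65 (Euclid: 109265 = 1·62465 + 46800; 62465 = 1·46800 + 15665; 46800 = 2·15665 + 15470; 15665 = 1·15470 + 195; 15470 = 79·195 + 65; 195 = 3·65 + 0), and 65 | 1365.
Extended Euclid: 62465·(-558) + 109265·(319) = 65. Scale by 21: m₀ = -11718.
General solution m = m₀ + 1681t; reducing mod 1681 gives m = 49 (and n = -28).

49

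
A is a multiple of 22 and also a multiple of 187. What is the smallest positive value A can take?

22 = 2 · 11; 187 = 11 · 17
max exponents: 2 · 11 · 17 = 374

374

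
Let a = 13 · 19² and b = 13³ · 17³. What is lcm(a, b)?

max exponent per prime: 13³ · 17³ · 19² = 3896583821

3896583821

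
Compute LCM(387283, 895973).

387283 = 13 · 31³; 895973 = 13 · 41³
max exponents: 13 · 31³ · 41³ = 26691931643

26691931643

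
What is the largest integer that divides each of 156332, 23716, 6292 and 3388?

156332 = 2² · 11² · 17 · 19; 23716 = 2² · 7² · 11²; 6292 = 2² · 11² · 13; 3388 = 2² · 7 · 11²
gcd takes min exponent of each prime: 2² · 11² = 484

484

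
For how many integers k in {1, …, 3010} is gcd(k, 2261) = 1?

2261 = 7·17·19. Inclusion–exclusion on these primes:
3010 − ⌊3010/7⌋ − ⌊3010/17⌋ − ⌊3010/19⌋ + ⌊3010/119⌋ + ⌊3010/133⌋ + ⌊3010/323⌋ − ⌊3010/2261⌋ = 2300

2300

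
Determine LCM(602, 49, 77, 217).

602 = 2 · 7 · 43; 49 = 7²; 77 = 7 · 11; 217 = 7 · 31
lcm takes max exponent of each prime: 2 · 7² · 11 · 31 · 43 = 1436974

1436974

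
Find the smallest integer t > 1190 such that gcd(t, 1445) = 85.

1275

1445 = 85·17. Any t with gcd(t, 1445) = 85 is a multiple of 85, say 85s, with s coprime to 17.
Need s > 1190/85, so s ≥ 15. First s ≥ 15 with gcd(s, 17) = 1 is s = 15. Thus t = 85·15 = 1275.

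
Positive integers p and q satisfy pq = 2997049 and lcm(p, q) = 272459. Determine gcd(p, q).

11

gcd·lcm = product, so gcd = 2997049/272459 = 11.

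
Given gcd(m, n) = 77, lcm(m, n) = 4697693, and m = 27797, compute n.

Using mn = gcd(m,n)·lcm(m,n) = 77·4697693 = 361722361, we get n = 361722361/27797 = 13013.

13013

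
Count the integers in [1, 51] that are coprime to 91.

41

91 = 7·13. Inclusion–exclusion on these primes:
51 − ⌊51/7⌋ − ⌊51/13⌋ + ⌊51/91⌋ = 41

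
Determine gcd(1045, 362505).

1045 = 5 · 11 · 19
362505 = 3 · 5 · 11 · 13³
Common: 5 · 11 = 55

55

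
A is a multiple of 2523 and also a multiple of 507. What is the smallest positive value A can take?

gcd first: 2523 = 4·507 + 495; 507 = 1·495 + 12; 495 = 41·12 + 3; 12 = 4·3 + 0 → gcd = 3
lcm = 2523·507/gcd = 1279161/3 = 426387

426387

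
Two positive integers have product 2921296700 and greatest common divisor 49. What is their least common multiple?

Since gcd(u,v)·lcm(u,v) = uv, lcm = 2921296700/49 = 59618300.

59618300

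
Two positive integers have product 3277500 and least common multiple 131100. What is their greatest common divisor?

From gcd × lcm = pq: gcd = 3277500 / 131100 = 25.

25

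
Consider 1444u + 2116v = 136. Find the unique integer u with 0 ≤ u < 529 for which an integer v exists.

gcd(1444, 2116) = 4 (Euclid: 2116 = 1·1444 + 672; 1444 = 2·672 + 100; 672 = 6·100 + 72; 100 = 1·72 + 28; 72 = 2·28 + 16; 28 = 1·16 + 12; 16 = 1·12 + 4; 12 = 3·4 + 0), and 4 | 136.
Extended Euclid: 1444·(-148) + 2116·(101) = 4. Scale by 34: u₀ = -5032.
General solution u = u₀ + 529t; reducing mod 529 gives u = 258 (and v = -176).

258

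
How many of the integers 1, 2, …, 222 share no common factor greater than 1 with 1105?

Prime factors of 1105: 5, 13, 17. Count integers ≤ 222 divisible by none of them.
By inclusion–exclusion: 222 − ⌊222/5⌋ − ⌊222/13⌋ − ⌊222/17⌋ + ⌊222/65⌋ + ⌊222/85⌋ + ⌊222/221⌋ − ⌊222/1105⌋ = 154.

154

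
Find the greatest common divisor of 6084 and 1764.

6084 = 2² · 3² · 13²
1764 = 2² · 3² · 7²
Common: 2² · 3² = 36

36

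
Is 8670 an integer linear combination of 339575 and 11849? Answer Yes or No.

Yes

By Bézout, 339575x − 11849y = 8670 has integer solutions iff gcd(339575, 11849) | 8670.
Euclid: 339575 = 28·11849 + 7803; 11849 = 1·7803 + 4046; 7803 = 1·4046 + 3757; 4046 = 1·3757 + 289; 3757 = 13·289 + 0. gcd = 289; 8670 mod 289 = 0. Yes.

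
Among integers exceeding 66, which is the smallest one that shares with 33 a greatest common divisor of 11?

33 = 11·3. Any a with gcd(a, 33) = 11 is a multiple of 11, say 11s, with s coprime to 3.
Need s > 66/11, so s ≥ 7. First s ≥ 7 with gcd(s, 3) = 1 is s = 7. Thus a = 11·7 = 77.

77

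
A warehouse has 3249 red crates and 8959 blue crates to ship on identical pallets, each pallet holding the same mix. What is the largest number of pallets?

3249 = 3² · 19²
8959 = 17² · 31
Common: 1 = 1

1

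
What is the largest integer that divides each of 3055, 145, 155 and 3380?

5

3055 = 5 · 13 · 47; 145 = 5 · 29; 155 = 5 · 31; 3380 = 2² · 5 · 13²
gcd takes min exponent of each prime: 5 = 5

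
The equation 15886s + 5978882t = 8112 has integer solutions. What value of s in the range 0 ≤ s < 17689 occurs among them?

10915

gcd(15886, 5978882) = 338 (Euclid: 5978882 = 376·15886 + 5746; 15886 = 2·5746 + 4394; 5746 = 1·4394 + 1352; 4394 = 3·1352 + 338; 1352 = 4·338 + 0), and 338 | 8112.
Extended Euclid: 15886·(4140) + 5978882·(-11) = 338. Scale by 24: s₀ = 99360.
General solution s = s₀ + 17689k; reducing mod 17689 gives s = 10915 (and t = -29).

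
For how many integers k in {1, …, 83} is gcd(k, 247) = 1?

Prime factors of 247: 13, 19. Count integers ≤ 83 divisible by none of them.
By inclusion–exclusion: 83 − ⌊83/13⌋ − ⌊83/19⌋ + ⌊83/247⌋ = 73.

73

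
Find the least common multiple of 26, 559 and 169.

lcm(26, 559) = 26·559/gcd = 14534/13 = 1118
lcm(1118, 169) = 1118·169/gcd = 188942/13 = 14534

14534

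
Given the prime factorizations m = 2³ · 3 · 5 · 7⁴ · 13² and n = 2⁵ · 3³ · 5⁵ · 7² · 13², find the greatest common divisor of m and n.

993720

min exponent per shared prime: 2³ · 3 · 5 · 7² · 13² = 993720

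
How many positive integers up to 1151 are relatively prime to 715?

773

Prime factors of 715: 5, 11, 13. Count integers ≤ 1151 divisible by none of them.
By inclusion–exclusion: 1151 − ⌊1151/5⌋ − ⌊1151/11⌋ − ⌊1151/13⌋ + ⌊1151/55⌋ + ⌊1151/65⌋ + ⌊1151/143⌋ − ⌊1151/715⌋ = 773.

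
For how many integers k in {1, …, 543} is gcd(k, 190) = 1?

207

Prime factors of 190: 2, 5, 19. Count integers ≤ 543 divisible by none of them.
By inclusion–exclusion: 543 − ⌊543/2⌋ − ⌊543/5⌋ − ⌊543/19⌋ + ⌊543/10⌋ + ⌊543/38⌋ + ⌊543/95⌋ − ⌊543/190⌋ = 207.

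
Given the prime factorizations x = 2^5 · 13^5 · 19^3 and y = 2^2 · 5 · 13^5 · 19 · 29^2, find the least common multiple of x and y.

342683775322720

max exponent per prime: 2^5 · 5 · 13^5 · 19^3 · 29^2 = 342683775322720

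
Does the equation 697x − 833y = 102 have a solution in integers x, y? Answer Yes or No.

gcd(697, 833): 833 = 1·697 + 136; 697 = 5·136 + 17; 136 = 8·17 + 0 → 17
17 divides 102, so a solution exists.

Yes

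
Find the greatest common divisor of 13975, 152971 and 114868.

gcd(13975, 152971): 152971 = 10·13975 + 13221; 13975 = 1·13221 + 754; 13221 = 17·754 + 403; 754 = 1·403 + 351; 403 = 1·351 + 52; 351 = 6·52 + 39; 52 = 1·39 + 13; 39 = 3·13 + 0 → 13
gcd(13, 114868): 114868 = 8836·13 + 0 → 13

13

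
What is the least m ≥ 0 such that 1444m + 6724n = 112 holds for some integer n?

1411

Reduce mod 6724: 1444m ≡ 112 (mod 6724). With g = gcd(1444, 6724) = 4 dividing 112, divide through: 361m ≡ 28 (mod 1681).
Since gcd(361, 1681) = 1, m ≡ 28·(361)⁻¹ ≡ 1411 (mod 1681). Smallest non-negative: 1411.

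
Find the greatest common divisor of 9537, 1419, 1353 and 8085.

33

gcd(9537, 1419): 9537 = 6·1419 + 1023; 1419 = 1·1023 + 396; 1023 = 2·396 + 231; 396 = 1·231 + 165; 231 = 1·165 + 66; 165 = 2·66 + 33; 66 = 2·33 + 0 → 33
gcd(33, 1353): 1353 = 41·33 + 0 → 33
gcd(33, 8085): 8085 = 245·33 + 0 → 33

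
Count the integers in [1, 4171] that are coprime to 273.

273 = 3·7·13. Inclusion–exclusion on these primes:
4171 − ⌊4171/3⌋ − ⌊4171/7⌋ − ⌊4171/13⌋ + ⌊4171/21⌋ + ⌊4171/39⌋ + ⌊4171/91⌋ − ⌊4171/273⌋ = 2200

2200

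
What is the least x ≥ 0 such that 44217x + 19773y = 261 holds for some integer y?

1960

Euclid: 44217 = 2·19773 + 4671; 19773 = 4·4671 + 1089; 4671 = 4·1089 + 315; 1089 = 3·315 + 144; 315 = 2·144 + 27; 144 = 5·27 + 9; 27 = 3·9 + 0 → gcd = 9; 261 = 9·29.
Back-substitution yields 44217·(-690) + 19773·(1543) = 9, so one solution is x = -690·29 = -20010, y = 1543·29 = 44747.
Solutions in x differ by 19773/9 = 2197; the one in [0, 2197) is -20010 mod 2197 = 1960.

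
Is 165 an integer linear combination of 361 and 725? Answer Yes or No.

By Bézout, 361m − 725n = 165 has integer solutions iff gcd(361, 725) | 165.
Euclid: 725 = 2·361 + 3; 361 = 120·3 + 1; 3 = 3·1 + 0. gcd = 1; 165 mod 1 = 0. Yes.

Yes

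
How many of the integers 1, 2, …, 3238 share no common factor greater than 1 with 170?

1219

170 = 2·5·17. Inclusion–exclusion on these primes:
3238 − ⌊3238/2⌋ − ⌊3238/5⌋ − ⌊3238/17⌋ + ⌊3238/10⌋ + ⌊3238/34⌋ + ⌊3238/85⌋ − ⌊3238/170⌋ = 1219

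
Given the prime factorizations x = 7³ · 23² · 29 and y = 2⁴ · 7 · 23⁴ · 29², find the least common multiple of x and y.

max exponent per prime: 2⁴ · 7³ · 23⁴ · 29² = 1291580390128

1291580390128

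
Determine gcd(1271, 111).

Euclid: 1271 = 11·111 + 50; 111 = 2·50 + 11; 50 = 4·11 + 6; 11 = 1·6 + 5; 6 = 1·5 + 1; 5 = 5·1 + 0. Last nonzero remainder: 1.

1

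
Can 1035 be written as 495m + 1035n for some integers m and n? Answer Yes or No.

gcd(495, 1035): 1035 = 2·495 + 45; 495 = 11·45 + 0 → 45
45 divides 1035, so a solution exists.

Yes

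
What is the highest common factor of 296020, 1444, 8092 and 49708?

4

gcd(296020, 1444): 296020 = 205·1444 + 0 → 1444
gcd(1444, 8092): 8092 = 5·1444 + 872; 1444 = 1·872 + 572; 872 = 1·572 + 300; 572 = 1·300 + 272; 300 = 1·272 + 28; 272 = 9·28 + 20; 28 = 1·20 + 8; 20 = 2·8 + 4; 8 = 2·4 + 0 → 4
gcd(4, 49708): 49708 = 12427·4 + 0 → 4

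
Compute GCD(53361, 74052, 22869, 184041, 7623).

1089

gcd(53361, 74052): 74052 = 1·53361 + 20691; 53361 = 2·20691 + 11979; 20691 = 1·11979 + 8712; 11979 = 1·8712 + 3267; 8712 = 2·3267 + 2178; 3267 = 1·2178 + 1089; 2178 = 2·1089 + 0 → 1089
gcd(1089, 22869): 22869 = 21·1089 + 0 → 1089
gcd(1089, 184041): 184041 = 169·1089 + 0 → 1089
gcd(1089, 7623): 7623 = 7·1089 + 0 → 1089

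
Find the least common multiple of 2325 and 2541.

1969275

2325 = 3 · 5² · 31; 2541 = 3 · 7 · 11²
max exponents: 3 · 5² · 7 · 11² · 31 = 1969275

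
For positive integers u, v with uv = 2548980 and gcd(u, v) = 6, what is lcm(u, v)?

424830

For any two positive integers, gcd × lcm equals their product. Hence lcm = 2548980 / 6 = 424830.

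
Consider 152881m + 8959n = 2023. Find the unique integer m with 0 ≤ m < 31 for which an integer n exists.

19

Reduce mod 8959: 152881m ≡ 2023 (mod 8959). With g = gcd(152881, 8959) = 289 dividing 2023, divide through: 529m ≡ 7 (mod 31).
Since gcd(529, 31) = 1, m ≡ 7·(529)⁻¹ ≡ 19 (mod 31). Smallest non-negative: 19.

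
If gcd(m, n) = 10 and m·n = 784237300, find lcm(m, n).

For any two positive integers, gcd × lcm equals their product. Hence lcm = 784237300 / 10 = 78423730.

78423730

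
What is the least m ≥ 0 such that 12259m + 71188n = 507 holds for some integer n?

1957

Reduce mod 71188: 12259m ≡ 507 (mod 71188). With g = gcd(12259, 71188) = 13 dividing 507, divide through: 943m ≡ 39 (mod 5476).
Since gcd(943, 5476) = 1, m ≡ 39·(943)⁻¹ ≡ 1957 (mod 5476). Smallest non-negative: 1957.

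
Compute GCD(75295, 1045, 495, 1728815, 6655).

gcd(75295, 1045): 75295 = 72·1045 + 55; 1045 = 19·55 + 0 → 55
gcd(55, 495): 495 = 9·55 + 0 → 55
gcd(55, 1728815): 1728815 = 31433·55 + 0 → 55
gcd(55, 6655): 6655 = 121·55 + 0 → 55

55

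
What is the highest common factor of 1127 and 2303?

1127 = 7² · 23
2303 = 7² · 47
Common: 7² = 49

49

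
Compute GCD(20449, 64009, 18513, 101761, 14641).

gcd(20449, 64009): 64009 = 3·20449 + 2662; 20449 = 7·2662 + 1815; 2662 = 1·1815 + 847; 1815 = 2·847 + 121; 847 = 7·121 + 0 → 121
gcd(121, 18513): 18513 = 153·121 + 0 → 121
gcd(121, 101761): 101761 = 841·121 + 0 → 121
gcd(121, 14641): 14641 = 121·121 + 0 → 121

121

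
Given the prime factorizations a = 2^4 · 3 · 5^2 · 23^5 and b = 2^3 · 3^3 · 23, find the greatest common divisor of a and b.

552

min exponent per shared prime: 2^3 · 3 · 23 = 552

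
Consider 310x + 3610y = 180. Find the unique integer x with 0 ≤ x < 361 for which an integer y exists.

315

gcd(310, 3610) = 10 (Euclid: 3610 = 11·310 + 200; 310 = 1·200 + 110; 200 = 1·110 + 90; 110 = 1·90 + 20; 90 = 4·20 + 10; 20 = 2·10 + 0), and 10 | 180.
Extended Euclid: 310·(-163) + 3610·(14) = 10. Scale by 18: x₀ = -2934.
General solution x = x₀ + 361t; reducing mod 361 gives x = 315 (and y = -27).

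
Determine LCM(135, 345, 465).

96255

lcm(135, 345) = 135·345/gcd = 46575/15 = 3105
lcm(3105, 465) = 3105·465/gcd = 1443825/15 = 96255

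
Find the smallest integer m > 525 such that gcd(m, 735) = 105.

630

gcd(m, 735) = 105 forces 105 | m; write m = 105s. Then gcd(105s, 105·7) = 105·gcd(s, 7), so need gcd(s, 7) = 1.
105s > 525 gives s ≥ 6. The least s ≥ 6 coprime to 7 is 6, so m = 105·6 = 630.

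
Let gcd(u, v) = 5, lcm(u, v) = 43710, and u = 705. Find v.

310

u·v = gcd·lcm = 5·43710 = 218550, so v = 218550/705 = 310.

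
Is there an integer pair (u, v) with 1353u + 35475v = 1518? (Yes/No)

gcd(1353, 35475): 35475 = 26·1353 + 297; 1353 = 4·297 + 165; 297 = 1·165 + 132; 165 = 1·132 + 33; 132 = 4·33 + 0 → 33
33 divides 1518, so a solution exists.

Yes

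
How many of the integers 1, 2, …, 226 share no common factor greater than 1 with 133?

Prime factors of 133: 7, 19. Count integers ≤ 226 divisible by none of them.
By inclusion–exclusion: 226 − ⌊226/7⌋ − ⌊226/19⌋ + ⌊226/133⌋ = 184.

184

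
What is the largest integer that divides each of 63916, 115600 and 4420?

63916 = 2² · 19 · 29²; 115600 = 2⁴ · 5² · 17²; 4420 = 2² · 5 · 13 · 17
gcd takes min exponent of each prime: 2² = 4

4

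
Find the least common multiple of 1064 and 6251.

gcd first: 6251 = 5·1064 + 931; 1064 = 1·931 + 133; 931 = 7·133 + 0 → gcd = 133
lcm = 1064·6251/gcd = 6651064/133 = 50008

50008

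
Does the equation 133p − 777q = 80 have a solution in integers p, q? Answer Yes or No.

No

By Bézout, 133p − 777q = 80 has integer solutions iff gcd(133, 777) | 80.
Euclid: 777 = 5·133 + 112; 133 = 1·112 + 21; 112 = 5·21 + 7; 21 = 3·7 + 0. gcd = 7; 80 mod 7 = 3. No.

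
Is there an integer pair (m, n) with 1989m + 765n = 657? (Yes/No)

No

By Bézout, 1989m + 765n = 657 has integer solutions iff gcd(1989, 765) | 657.
Euclid: 1989 = 2·765 + 459; 765 = 1·459 + 306; 459 = 1·306 + 153; 306 = 2·153 + 0. gcd = 153; 657 mod 153 = 45. No.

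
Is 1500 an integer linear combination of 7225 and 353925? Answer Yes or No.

Yes

By Bézout, 7225s + 353925t = 1500 has integer solutions iff gcd(7225, 353925) | 1500.
Euclid: 353925 = 48·7225 + 7125; 7225 = 1·7125 + 100; 7125 = 71·100 + 25; 100 = 4·25 + 0. gcd = 25; 1500 mod 25 = 0. Yes.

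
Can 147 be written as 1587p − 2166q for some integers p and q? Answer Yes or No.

gcd(1587, 2166): 2166 = 1·1587 + 579; 1587 = 2·579 + 429; 579 = 1·429 + 150; 429 = 2·150 + 129; 150 = 1·129 + 21; 129 = 6·21 + 3; 21 = 7·3 + 0 → 3
3 divides 147, so a solution exists.

Yes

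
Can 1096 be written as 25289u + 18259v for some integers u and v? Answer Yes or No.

No

gcd(25289, 18259): 25289 = 1·18259 + 7030; 18259 = 2·7030 + 4199; 7030 = 1·4199 + 2831; 4199 = 1·2831 + 1368; 2831 = 2·1368 + 95; 1368 = 14·95 + 38; 95 = 2·38 + 19; 38 = 2·19 + 0 → 19
19 does not divide 1096, so a solution does not exist.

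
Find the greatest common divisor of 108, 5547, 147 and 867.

108 = 2² · 3³; 5547 = 3 · 43²; 147 = 3 · 7²; 867 = 3 · 17²
gcd takes min exponent of each prime: 3 = 3

3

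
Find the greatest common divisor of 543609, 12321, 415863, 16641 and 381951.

gcd(543609, 12321): 543609 = 44·12321 + 1485; 12321 = 8·1485 + 441; 1485 = 3·441 + 162; 441 = 2·162 + 117; 162 = 1·117 + 45; 117 = 2·45 + 27; 45 = 1·27 + 18; 27 = 1·18 + 9; 18 = 2·9 + 0 → 9
gcd(9, 415863): 415863 = 46207·9 + 0 → 9
gcd(9, 16641): 16641 = 1849·9 + 0 → 9
gcd(9, 381951): 381951 = 42439·9 + 0 → 9

9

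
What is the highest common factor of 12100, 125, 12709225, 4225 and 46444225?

25

gcd(12100, 125): 12100 = 96·125 + 100; 125 = 1·100 + 25; 100 = 4·25 + 0 → 25
gcd(25, 12709225): 12709225 = 508369·25 + 0 → 25
gcd(25, 4225): 4225 = 169·25 + 0 → 25
gcd(25, 46444225): 46444225 = 1857769·25 + 0 → 25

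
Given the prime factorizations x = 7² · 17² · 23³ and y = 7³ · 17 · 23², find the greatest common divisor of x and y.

min exponent per shared prime: 7² · 17 · 23² = 440657

440657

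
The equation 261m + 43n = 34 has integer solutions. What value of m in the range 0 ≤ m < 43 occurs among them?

gcd(261, 43) = 1 (Euclid: 261 = 6·43 + 3; 43 = 14·3 + 1; 3 = 3·1 + 0), and 1 | 34.
Extended Euclid: 261·(-14) + 43·(85) = 1. Scale by 34: m₀ = -476.
General solution m = m₀ + 43t; reducing mod 43 gives m = 40 (and n = -242).

40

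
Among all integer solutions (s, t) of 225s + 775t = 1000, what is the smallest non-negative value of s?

1

gcd(225, 775) = 25 (Euclid: 775 = 3·225 + 100; 225 = 2·100 + 25; 100 = 4·25 + 0), and 25 | 1000.
Extended Euclid: 225·(7) + 775·(-2) = 25. Scale by 40: s₀ = 280.
General solution s = s₀ + 31k; reducing mod 31 gives s = 1 (and t = 1).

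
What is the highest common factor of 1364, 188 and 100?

4

1364 = 2² · 11 · 31; 188 = 2² · 47; 100 = 2² · 5²
gcd takes min exponent of each prime: 2² = 4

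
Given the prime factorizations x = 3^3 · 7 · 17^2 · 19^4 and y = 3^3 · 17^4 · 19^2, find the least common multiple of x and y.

2057178105549

max exponent per prime: 3^3 · 7 · 17^4 · 19^4 = 2057178105549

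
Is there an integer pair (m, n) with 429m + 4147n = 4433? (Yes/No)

Yes

gcd(429, 4147): 4147 = 9·429 + 286; 429 = 1·286 + 143; 286 = 2·143 + 0 → 143
143 divides 4433, so a solution exists.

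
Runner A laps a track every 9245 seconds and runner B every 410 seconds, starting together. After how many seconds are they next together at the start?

9245 = 5 · 43²; 410 = 2 · 5 · 41
max exponents: 2 · 5 · 41 · 43² = 758090

758090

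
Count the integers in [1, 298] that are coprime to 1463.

220

1463 = 7·11·19. Inclusion–exclusion on these primes:
298 − ⌊298/7⌋ − ⌊298/11⌋ − ⌊298/19⌋ + ⌊298/77⌋ + ⌊298/133⌋ + ⌊298/209⌋ − ⌊298/1463⌋ = 220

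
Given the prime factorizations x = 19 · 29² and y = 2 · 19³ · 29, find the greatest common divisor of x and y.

min exponent per shared prime: 19 · 29 = 551

551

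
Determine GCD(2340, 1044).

Euclid: 2340 = 2·1044 + 252; 1044 = 4·252 + 36; 252 = 7·36 + 0. Last nonzero remainder: 36.

36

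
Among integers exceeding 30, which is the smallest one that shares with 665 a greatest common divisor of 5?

gcd(k, 665) = 5 forces 5 | k; write k = 5s. Then gcd(5s, 5·133) = 5·gcd(s, 133), so need gcd(s, 133) = 1.
5s > 30 gives s ≥ 7. The least s ≥ 7 coprime to 133 is 8, so k = 5·8 = 40.

40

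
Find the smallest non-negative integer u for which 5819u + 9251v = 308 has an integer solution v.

gcd(5819, 9251) = 11 (Euclid: 9251 = 1·5819 + 3432; 5819 = 1·3432 + 2387; 3432 = 1·2387 + 1045; 2387 = 2·1045 + 297; 1045 = 3·297 + 154; 297 = 1·154 + 143; 154 = 1·143 + 11; 143 = 13·11 + 0), and 11 | 308.
Extended Euclid: 5819·(-62) + 9251·(39) = 11. Scale by 28: u₀ = -1736.
General solution u = u₀ + 841t; reducing mod 841 gives u = 787 (and v = -495).

787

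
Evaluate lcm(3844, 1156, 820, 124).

lcm(3844, 1156) = 3844·1156/gcd = 4443664/4 = 1110916
lcm(1110916, 820) = 1110916·820/gcd = 910951120/4 = 227737780
lcm(227737780, 124) = 227737780·124/gcd = 28239484720/124 = 227737780

227737780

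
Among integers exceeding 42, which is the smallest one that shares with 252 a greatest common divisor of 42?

210

gcd(m, 252) = 42 forces 42 | m; write m = 42s. Then gcd(42s, 42·6) = 42·gcd(s, 6), so need gcd(s, 6) = 1.
42s > 42 gives s ≥ 2. The least s ≥ 2 coprime to 6 is 5, so m = 42·5 = 210.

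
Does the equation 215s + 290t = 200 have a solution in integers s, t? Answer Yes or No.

gcd(215, 290): 290 = 1·215 + 75; 215 = 2·75 + 65; 75 = 1·65 + 10; 65 = 6·10 + 5; 10 = 2·5 + 0 → 5
5 divides 200, so a solution exists.

Yes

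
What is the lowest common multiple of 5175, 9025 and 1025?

76595175

lcm(5175, 9025) = 5175·9025/gcd = 46704375/25 = 1868175
lcm(1868175, 1025) = 1868175·1025/gcd = 1914879375/25 = 76595175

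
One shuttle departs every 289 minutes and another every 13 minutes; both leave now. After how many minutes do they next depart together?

3757

289 = 17²; 13 = 13
max exponents: 13 · 17² = 3757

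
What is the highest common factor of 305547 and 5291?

305547 = 3 · 11 · 47 · 197
5291 = 11 · 13 · 37
Common: 11 = 11

11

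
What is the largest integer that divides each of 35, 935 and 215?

gcd(35, 935): 935 = 26·35 + 25; 35 = 1·25 + 10; 25 = 2·10 + 5; 10 = 2·5 + 0 → 5
gcd(5, 215): 215 = 43·5 + 0 → 5

5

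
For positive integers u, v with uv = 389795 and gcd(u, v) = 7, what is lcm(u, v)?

gcd·lcm = product, so lcm = 389795/7 = 55685.

55685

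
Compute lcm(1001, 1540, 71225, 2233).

107407300

lcm(1001, 1540) = 1001·1540/gcd = 1541540/77 = 20020
lcm(20020, 71225) = 20020·71225/gcd = 1425924500/385 = 3703700
lcm(3703700, 2233) = 3703700·2233/gcd = 8270362100/77 = 107407300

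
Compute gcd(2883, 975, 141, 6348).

3

2883 = 3 · 31²; 975 = 3 · 5² · 13; 141 = 3 · 47; 6348 = 2² · 3 · 23²
gcd takes min exponent of each prime: 3 = 3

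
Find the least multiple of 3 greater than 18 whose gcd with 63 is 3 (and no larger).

Multiples of 3 above 18: 3·7, 3·8, … . Need the cofactor coprime to 63/3 = 21.
Checking s = 7, 8, … the first with gcd(s, 21) = 1 is s = 8, giving 24.

24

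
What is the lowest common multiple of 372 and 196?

18228

gcd first: 372 = 1·196 + 176; 196 = 1·176 + 20; 176 = 8·20 + 16; 20 = 1·16 + 4; 16 = 4·4 + 0 → gcd = 4
lcm = 372·196/gcd = 72912/4 = 18228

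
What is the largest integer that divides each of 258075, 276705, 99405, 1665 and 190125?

gcd(258075, 276705): 276705 = 1·258075 + 18630; 258075 = 13·18630 + 15885; 18630 = 1·15885 + 2745; 15885 = 5·2745 + 2160; 2745 = 1·2160 + 585; 2160 = 3·585 + 405; 585 = 1·405 + 180; 405 = 2·180 + 45; 180 = 4·45 + 0 → 45
gcd(45, 99405): 99405 = 2209·45 + 0 → 45
gcd(45, 1665): 1665 = 37·45 + 0 → 45
gcd(45, 190125): 190125 = 4225·45 + 0 → 45

45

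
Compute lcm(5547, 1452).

gcd first: 5547 = 3·1452 + 1191; 1452 = 1·1191 + 261; 1191 = 4·261 + 147; 261 = 1·147 + 114; 147 = 1·114 + 33; 114 = 3·33 + 15; 33 = 2·15 + 3; 15 = 5·3 + 0 → gcd = 3
lcm = 5547·1452/gcd = 8054244/3 = 2684748

2684748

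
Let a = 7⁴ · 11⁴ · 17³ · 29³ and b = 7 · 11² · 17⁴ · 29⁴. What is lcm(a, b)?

2076589136929825441

max exponent per prime: 7⁴ · 11⁴ · 17⁴ · 29⁴ = 2076589136929825441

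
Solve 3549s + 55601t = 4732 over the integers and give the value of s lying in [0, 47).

17

gcd(3549, 55601) = 1183 (Euclid: 55601 = 15·3549 + 2366; 3549 = 1·2366 + 1183; 2366 = 2·1183 + 0), and 1183 | 4732.
Extended Euclid: 3549·(16) + 55601·(-1) = 1183. Scale by 4: s₀ = 64.
General solution s = s₀ + 47k; reducing mod 47 gives s = 17 (and t = -1).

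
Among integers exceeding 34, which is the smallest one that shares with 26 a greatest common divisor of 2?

26 = 2·13. Any t with gcd(t, 26) = 2 is a multiple of 2, say 2s, with s coprime to 13.
Need s > 34/2, so s ≥ 18. First s ≥ 18 with gcd(s, 13) = 1 is s = 18. Thus t = 2·18 = 36.

36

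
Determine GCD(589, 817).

589 = 19 · 31
817 = 19 · 43
Common: 19 = 19

19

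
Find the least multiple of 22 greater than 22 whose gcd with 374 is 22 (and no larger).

Multiples of 22 above 22: 22·2, 22·3, … . Need the cofactor coprime to 374/22 = 17.
Checking s = 2, 3, … the first with gcd(s, 17) = 1 is s = 2, giving 44.

44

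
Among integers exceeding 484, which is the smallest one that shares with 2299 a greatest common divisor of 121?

605

gcd(t, 2299) = 121 forces 121 | t; write t = 121s. Then gcd(121s, 121·19) = 121·gcd(s, 19), so need gcd(s, 19) = 1.
121s > 484 gives s ≥ 5. The least s ≥ 5 coprime to 19 is 5, so t = 121·5 = 605.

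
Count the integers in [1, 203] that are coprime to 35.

139

Prime factors of 35: 5, 7. Count integers ≤ 203 divisible by none of them.
By inclusion–exclusion: 203 − ⌊203/5⌋ − ⌊203/7⌋ + ⌊203/35⌋ = 139.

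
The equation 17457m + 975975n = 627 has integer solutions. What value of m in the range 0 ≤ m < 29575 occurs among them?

27786

Euclid: 975975 = 55·17457 + 15840; 17457 = 1·15840 + 1617; 15840 = 9·1617 + 1287; 1617 = 1·1287 + 330; 1287 = 3·330 + 297; 330 = 1·297 + 33; 297 = 9·33 + 0 → gcd = 33; 627 = 33·19.
Back-substitution yields 17457·(3019) + 975975·(-54) = 33, so one solution is m = 3019·19 = 57361, n = -54·19 = -1026.
Solutions in m differ by 975975/33 = 29575; the one in [0, 29575) is 57361 mod 29575 = 27786.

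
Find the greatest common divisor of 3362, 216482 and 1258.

2

gcd(3362, 216482): 216482 = 64·3362 + 1314; 3362 = 2·1314 + 734; 1314 = 1·734 + 580; 734 = 1·580 + 154; 580 = 3·154 + 118; 154 = 1·118 + 36; 118 = 3·36 + 10; 36 = 3·10 + 6; 10 = 1·6 + 4; 6 = 1·4 + 2; 4 = 2·2 + 0 → 2
gcd(2, 1258): 1258 = 629·2 + 0 → 2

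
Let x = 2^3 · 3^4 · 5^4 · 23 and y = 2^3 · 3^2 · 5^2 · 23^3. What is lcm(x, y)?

4927635000

max exponent per prime: 2^3 · 3^4 · 5^4 · 23^3 = 4927635000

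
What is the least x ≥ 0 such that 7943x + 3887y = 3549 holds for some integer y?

Reduce mod 3887: 7943x ≡ 3549 (mod 3887). With g = gcd(7943, 3887) = 169 dividing 3549, divide through: 47x ≡ 21 (mod 23).
Since gcd(47, 23) = 1, x ≡ 21·(47)⁻¹ ≡ 21 (mod 23). Smallest non-negative: 21.

21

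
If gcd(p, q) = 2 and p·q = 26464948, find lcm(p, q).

13232474

For any two positive integers, gcd × lcm equals their product. Hence lcm = 26464948 / 2 = 13232474.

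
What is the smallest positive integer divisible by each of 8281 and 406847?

gcd first: 406847 = 49·8281 + 1078; 8281 = 7·1078 + 735; 1078 = 1·735 + 343; 735 = 2·343 + 49; 343 = 7·49 + 0 → gcd = 49
lcm = 8281·406847/gcd = 3369100007/49 = 68757143

68757143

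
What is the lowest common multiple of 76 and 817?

gcd first: 817 = 10·76 + 57; 76 = 1·57 + 19; 57 = 3·19 + 0 → gcd = 19
lcm = 76·817/gcd = 62092/19 = 3268

3268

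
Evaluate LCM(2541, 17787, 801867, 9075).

2541 = 3 · 7 · 11²; 17787 = 3 · 7² · 11²; 801867 = 3 · 11² · 47²; 9075 = 3 · 5² · 11²
lcm takes max exponent of each prime: 3 · 5² · 7² · 11² · 47² = 982287075

982287075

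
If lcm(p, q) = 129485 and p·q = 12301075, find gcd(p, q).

95

gcd·lcm = product, so gcd = 12301075/129485 = 95.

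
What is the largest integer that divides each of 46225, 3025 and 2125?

gcd(46225, 3025): 46225 = 15·3025 + 850; 3025 = 3·850 + 475; 850 = 1·475 + 375; 475 = 1·375 + 100; 375 = 3·100 + 75; 100 = 1·75 + 25; 75 = 3·25 + 0 → 25
gcd(25, 2125): 2125 = 85·25 + 0 → 25

25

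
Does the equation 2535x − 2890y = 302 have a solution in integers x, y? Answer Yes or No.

No

gcd(2535, 2890): 2890 = 1·2535 + 355; 2535 = 7·355 + 50; 355 = 7·50 + 5; 50 = 10·5 + 0 → 5
5 does not divide 302, so a solution does not exist.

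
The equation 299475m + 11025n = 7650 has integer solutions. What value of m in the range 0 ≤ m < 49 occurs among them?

Reduce mod 11025: 299475m ≡ 7650 (mod 11025). With g = gcd(299475, 11025) = 225 dividing 7650, divide through: 1331m ≡ 34 (mod 49).
Since gcd(1331, 49) = 1, m ≡ 34·(1331)⁻¹ ≡ 41 (mod 49). Smallest non-negative: 41.

41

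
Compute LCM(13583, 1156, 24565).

13583 = 17² · 47; 1156 = 2² · 17²; 24565 = 5 · 17³
lcm takes max exponent of each prime: 2² · 5 · 17³ · 47 = 4618220

4618220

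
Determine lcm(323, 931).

15827

gcd first: 931 = 2·323 + 285; 323 = 1·285 + 38; 285 = 7·38 + 19; 38 = 2·19 + 0 → gcd = 19
lcm = 323·931/gcd = 300713/19 = 15827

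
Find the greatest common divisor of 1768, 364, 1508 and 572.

1768 = 2³ · 13 · 17; 364 = 2² · 7 · 13; 1508 = 2² · 13 · 29; 572 = 2² · 11 · 13
gcd takes min exponent of each prime: 2² · 13 = 52

52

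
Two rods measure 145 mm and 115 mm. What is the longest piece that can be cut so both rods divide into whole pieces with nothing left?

145 = 5 · 29
115 = 5 · 23
Common: 5 = 5

5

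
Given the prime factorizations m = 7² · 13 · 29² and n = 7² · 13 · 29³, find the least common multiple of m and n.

15535793

max exponent per prime: 7² · 13 · 29³ = 15535793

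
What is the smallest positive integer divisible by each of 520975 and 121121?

693417725

520975 = 5² · 7 · 13 · 229; 121121 = 7 · 11³ · 13
max exponents: 5² · 7 · 11³ · 13 · 229 = 693417725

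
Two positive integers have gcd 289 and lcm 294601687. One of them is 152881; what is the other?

556903

m·n = gcd·lcm = 289·294601687 = 85139887543, so n = 85139887543/152881 = 556903.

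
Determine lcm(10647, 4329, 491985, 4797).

lcm(10647, 4329) = 10647·4329/gcd = 46090863/117 = 393939
lcm(393939, 491985) = 393939·491985/gcd = 193812078915/117 = 1656513495
lcm(1656513495, 4797) = 1656513495·4797/gcd = 7946295235515/117 = 67917053295

67917053295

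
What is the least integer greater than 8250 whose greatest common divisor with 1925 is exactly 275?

Multiples of 275 above 8250: 275·31, 275·32, … . Need the cofactor coprime to 1925/275 = 7.
Checking s = 31, 32, … the first with gcd(s, 7) = 1 is s = 31, giving 8525.

8525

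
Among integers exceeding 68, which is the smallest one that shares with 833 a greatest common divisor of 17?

833 = 17·49. Any t with gcd(t, 833) = 17 is a multiple of 17, say 17s, with s coprime to 49.
Need s > 68/17, so s ≥ 5. First s ≥ 5 with gcd(s, 49) = 1 is s = 5. Thus t = 17·5 = 85.

85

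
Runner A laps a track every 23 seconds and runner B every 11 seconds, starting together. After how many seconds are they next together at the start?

23 = 23; 11 = 11
max exponents: 11 · 23 = 253

253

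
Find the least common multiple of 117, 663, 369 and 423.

3832803

117 = 3² · 13; 663 = 3 · 13 · 17; 369 = 3² · 41; 423 = 3² · 47
lcm takes max exponent of each prime: 3² · 13 · 17 · 41 · 47 = 3832803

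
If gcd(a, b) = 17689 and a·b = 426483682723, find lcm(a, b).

Since gcd(a,b)·lcm(a,b) = ab, lcm = 426483682723/17689 = 24110107.

24110107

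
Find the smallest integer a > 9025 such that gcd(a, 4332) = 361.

10469

4332 = 361·12. Any a with gcd(a, 4332) = 361 is a multiple of 361, say 361s, with s coprime to 12.
Need s > 9025/361, so s ≥ 26. First s ≥ 26 with gcd(s, 12) = 1 is s = 29. Thus a = 361·29 = 10469.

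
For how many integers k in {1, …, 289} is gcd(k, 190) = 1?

110

190 = 2·5·19. Inclusion–exclusion on these primes:
289 − ⌊289/2⌋ − ⌊289/5⌋ − ⌊289/19⌋ + ⌊289/10⌋ + ⌊289/38⌋ + ⌊289/95⌋ − ⌊289/190⌋ = 110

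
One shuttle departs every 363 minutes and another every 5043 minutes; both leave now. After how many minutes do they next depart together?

610203

gcd first: 5043 = 13·363 + 324; 363 = 1·324 + 39; 324 = 8·39 + 12; 39 = 3·12 + 3; 12 = 4·3 + 0 → gcd = 3
lcm = 363·5043/gcd = 1830609/3 = 610203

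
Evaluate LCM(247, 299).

5681

247 = 13 · 19; 299 = 13 · 23
max exponents: 13 · 19 · 23 = 5681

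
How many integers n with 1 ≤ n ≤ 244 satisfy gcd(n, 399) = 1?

133

399 = 3·7·19. Inclusion–exclusion on these primes:
244 − ⌊244/3⌋ − ⌊244/7⌋ − ⌊244/19⌋ + ⌊244/21⌋ + ⌊244/57⌋ + ⌊244/133⌋ − ⌊244/399⌋ = 133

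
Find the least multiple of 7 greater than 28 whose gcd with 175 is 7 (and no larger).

175 = 7·25. Any m with gcd(m, 175) = 7 is a multiple of 7, say 7s, with s coprime to 25.
Need s > 28/7, so s ≥ 5. First s ≥ 5 with gcd(s, 25) = 1 is s = 6. Thus m = 7·6 = 42.

42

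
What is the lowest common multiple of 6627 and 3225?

gcd first: 6627 = 2·3225 + 177; 3225 = 18·177 + 39; 177 = 4·39 + 21; 39 = 1·21 + 18; 21 = 1·18 + 3; 18 = 6·3 + 0 → gcd = 3
lcm = 6627·3225/gcd = 21372075/3 = 7124025

7124025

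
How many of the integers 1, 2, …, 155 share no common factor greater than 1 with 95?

117

95 = 5·19. Inclusion–exclusion on these primes:
155 − ⌊155/5⌋ − ⌊155/19⌋ + ⌊155/95⌋ = 117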